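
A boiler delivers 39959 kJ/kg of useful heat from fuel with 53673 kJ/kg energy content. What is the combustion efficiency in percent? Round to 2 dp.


Efficiency = (Q_useful / Q_fuel) * 100
Efficiency = (39959 / 53673) * 100
Efficiency = 0.7445 * 100 = 74.45%


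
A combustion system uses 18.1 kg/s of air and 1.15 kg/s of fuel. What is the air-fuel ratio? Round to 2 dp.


AFR = m_air / m_fuel
AFR = 18.1 / 1.15 = 15.74


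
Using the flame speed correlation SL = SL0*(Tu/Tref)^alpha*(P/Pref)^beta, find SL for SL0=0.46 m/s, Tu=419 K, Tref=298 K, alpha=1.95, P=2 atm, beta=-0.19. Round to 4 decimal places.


SL = SL0 * (Tu/Tref)^alpha * (P/Pref)^beta
T ratio = 419/298 = 1.40604027
(T ratio)^alpha = 1.40604027^1.95 = 1.943550
(P/Pref)^beta = 2^(-0.19) = 0.876606
SL = 0.46 * 1.943550 * 0.876606 = 0.7837 m/s


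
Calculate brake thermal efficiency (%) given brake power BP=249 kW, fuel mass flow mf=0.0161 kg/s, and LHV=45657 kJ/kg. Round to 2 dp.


eta_BTE = (BP / (mf * LHV)) * 100
Denominator = 0.0161 * 45657 = 735.0777 kW
eta_BTE = (249 / 735.0777) * 100 = 33.87%


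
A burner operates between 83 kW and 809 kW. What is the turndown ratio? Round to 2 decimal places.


TDR = Q_max / Q_min
TDR = 809 / 83 = 9.75


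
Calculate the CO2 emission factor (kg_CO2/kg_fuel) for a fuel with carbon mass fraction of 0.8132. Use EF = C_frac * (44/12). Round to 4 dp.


EF = C_frac * (M_CO2 / M_C)
EF = 0.8132 * (44/12)
EF = 0.8132 * 3.666667 = 2.9817 kg_CO2/kg_fuel


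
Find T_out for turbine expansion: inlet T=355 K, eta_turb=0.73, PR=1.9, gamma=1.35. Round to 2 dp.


T_out = T_in * (1 - eta * (1 - PR^(-(gamma-1)/gamma)))
Exponent = -(1.35-1)/1.35 = -0.25925926
PR^exp = 1.9^(-0.25925926) = 0.84670193
Factor = 1 - 0.73*(1 - 0.84670193) = 0.88809241
T_out = 355 * 0.88809241 = 315.27 K


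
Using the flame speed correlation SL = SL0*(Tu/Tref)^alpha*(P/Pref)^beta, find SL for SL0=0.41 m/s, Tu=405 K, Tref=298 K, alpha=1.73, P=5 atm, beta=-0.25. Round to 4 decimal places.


SL = SL0 * (Tu/Tref)^alpha * (P/Pref)^beta
T ratio = 405/298 = 1.35906040
(T ratio)^alpha = 1.35906040^1.73 = 1.700212
(P/Pref)^beta = 5^(-0.25) = 0.668740
SL = 0.41 * 1.700212 * 0.668740 = 0.4662 m/s


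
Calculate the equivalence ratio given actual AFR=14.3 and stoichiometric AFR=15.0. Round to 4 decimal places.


phi = AFR_stoich / AFR_actual
phi = 15.0 / 14.3 = 1.0490


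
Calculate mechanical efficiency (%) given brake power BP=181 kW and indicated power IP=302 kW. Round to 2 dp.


eta_mech = (BP / IP) * 100
Ratio = 181 / 302 = 0.5993
eta_mech = 0.5993 * 100 = 59.93%


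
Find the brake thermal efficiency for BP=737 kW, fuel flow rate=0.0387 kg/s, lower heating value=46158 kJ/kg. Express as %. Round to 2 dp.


eta_BTE = (BP / (mf * LHV)) * 100
Denominator = 0.0387 * 46158 = 1786.3146 kW
eta_BTE = (737 / 1786.3146) * 100 = 41.26%


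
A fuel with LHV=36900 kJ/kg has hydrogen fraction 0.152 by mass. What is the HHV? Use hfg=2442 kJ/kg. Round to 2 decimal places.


HHV = LHV + hfg * 9 * H
Water addition = 2442 * 9 * 0.152 = 3340.656 kJ/kg
HHV = 36900 + 3340.656 = 40240.66 kJ/kg


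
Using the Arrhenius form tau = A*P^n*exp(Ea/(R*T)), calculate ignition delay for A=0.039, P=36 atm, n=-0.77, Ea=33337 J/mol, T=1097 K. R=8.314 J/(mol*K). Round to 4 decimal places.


tau = A * P^n * exp(Ea/(R*T))
P^n = 36^(-0.77) = 0.06333548
Ea/(R*T) = 33337/(8.314*1097) = 3.655189
exp(Ea/(R*T)) = 38.674839
tau = 0.039 * 0.06333548 * 38.674839 = 0.0955 ms


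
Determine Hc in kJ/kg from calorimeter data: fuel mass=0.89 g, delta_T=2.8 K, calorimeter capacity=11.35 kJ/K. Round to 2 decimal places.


Hc = C_cal * delta_T / m_fuel
Q_released = 11.35 * 2.8 = 31.7800 kJ
m_fuel = 0.89 g = 0.89/1000 kg = 0.000890 kg
Hc = 31.7800 / 0.000890 = 35707.87 kJ/kg


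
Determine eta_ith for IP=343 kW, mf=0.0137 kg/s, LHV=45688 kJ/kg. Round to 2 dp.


eta_ith = (IP / (mf * LHV)) * 100
Denominator = 0.0137 * 45688 = 625.9256 kW
eta_ith = (343 / 625.9256) * 100 = 54.80%


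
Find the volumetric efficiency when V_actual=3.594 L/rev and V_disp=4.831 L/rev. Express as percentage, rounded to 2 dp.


eta_v = (V_actual / V_disp) * 100
Ratio = 3.594 / 4.831 = 0.7439
eta_v = 0.7439 * 100 = 74.39%


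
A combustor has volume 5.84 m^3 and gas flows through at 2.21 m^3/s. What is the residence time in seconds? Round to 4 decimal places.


tau = V / Q_flow
tau = 5.84 / 2.21 = 2.6425 s


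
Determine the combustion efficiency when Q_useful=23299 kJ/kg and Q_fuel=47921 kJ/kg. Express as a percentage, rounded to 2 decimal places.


Efficiency = (Q_useful / Q_fuel) * 100
Efficiency = (23299 / 47921) * 100
Efficiency = 0.4862 * 100 = 48.62%


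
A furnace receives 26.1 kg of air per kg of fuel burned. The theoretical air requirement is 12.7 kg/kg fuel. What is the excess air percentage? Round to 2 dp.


Excess air = actual - stoichiometric = 26.1 - 12.7 = 13.40 kg/kg fuel
Excess air % = (excess / stoich) * 100 = (13.40 / 12.7) * 100 = 105.51%


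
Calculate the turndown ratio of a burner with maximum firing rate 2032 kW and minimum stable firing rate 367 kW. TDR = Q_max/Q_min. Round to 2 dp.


TDR = Q_max / Q_min
TDR = 2032 / 367 = 5.54


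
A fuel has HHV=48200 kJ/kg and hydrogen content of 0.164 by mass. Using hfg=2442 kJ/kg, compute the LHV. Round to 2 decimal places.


LHV = HHV - hfg * 9 * H
Water correction = 2442 * 9 * 0.164 = 3604.392 kJ/kg
LHV = 48200 - 3604.392 = 44595.61 kJ/kg


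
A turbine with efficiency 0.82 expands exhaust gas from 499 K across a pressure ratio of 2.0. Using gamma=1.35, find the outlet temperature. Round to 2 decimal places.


T_out = T_in * (1 - eta * (1 - PR^(-(gamma-1)/gamma)))
Exponent = -(1.35-1)/1.35 = -0.25925926
PR^exp = 2.0^(-0.25925926) = 0.83551680
Factor = 1 - 0.82*(1 - 0.83551680) = 0.86512378
T_out = 499 * 0.86512378 = 431.70 K


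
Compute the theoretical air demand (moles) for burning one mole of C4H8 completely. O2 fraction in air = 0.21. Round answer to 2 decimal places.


Balanced combustion: C4H8 + 6 O2 -> 4 CO2 + 4 H2O
O2 needed = C + H/4 = 4 + 8/4 = 6.00 moles
Air moles = O2 / 0.21 = 6.00 / 0.21 = 28.57 moles air


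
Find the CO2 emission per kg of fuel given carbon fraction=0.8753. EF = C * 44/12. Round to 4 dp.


EF = C_frac * (M_CO2 / M_C)
EF = 0.8753 * (44/12)
EF = 0.8753 * 3.666667 = 3.2094 kg_CO2/kg_fuel


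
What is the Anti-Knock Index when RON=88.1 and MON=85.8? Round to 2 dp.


AKI = (RON + MON) / 2
AKI = (88.1 + 85.8) / 2
AKI = 173.9 / 2 = 86.95


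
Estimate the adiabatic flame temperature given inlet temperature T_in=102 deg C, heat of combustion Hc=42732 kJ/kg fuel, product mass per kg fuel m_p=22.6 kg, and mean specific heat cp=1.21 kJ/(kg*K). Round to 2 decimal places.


T_ad = T_in + Hc / (m_p * cp)
Denominator = 22.6 * 1.21 = 27.3460
Temperature rise = 42732 / 27.3460 = 1562.64 K
T_ad = 102 + 1562.64 = 1664.64 deg C


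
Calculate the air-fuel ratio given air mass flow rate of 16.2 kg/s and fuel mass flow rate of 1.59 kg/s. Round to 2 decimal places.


AFR = m_air / m_fuel
AFR = 16.2 / 1.59 = 10.19


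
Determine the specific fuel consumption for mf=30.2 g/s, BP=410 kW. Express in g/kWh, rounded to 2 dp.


SFC = (mf / BP) * 3600
Rate = 30.2 / 410 = 0.073659 g/(s*kW)
SFC = 0.073659 * 3600 = 265.17 g/kWh


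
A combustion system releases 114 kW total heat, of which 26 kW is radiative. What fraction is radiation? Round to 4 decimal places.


f_rad = Q_rad / Q_total
f_rad = 26 / 114 = 0.2281


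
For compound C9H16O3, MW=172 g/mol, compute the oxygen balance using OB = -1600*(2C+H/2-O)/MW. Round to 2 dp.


OB = -1600 * (2C + H/2 - O) / MW
Inner = 2*9 + 16/2 - 3 = 23.00
OB = -1600 * 23.00 / 172 = -213.95%


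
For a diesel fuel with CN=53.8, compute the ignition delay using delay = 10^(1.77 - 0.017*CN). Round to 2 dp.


delay = 10^(1.77 - 0.017*CN)
Exponent = 1.77 - 0.017*53.8 = 0.8554
delay = 10^0.8554 = 7.17 ms


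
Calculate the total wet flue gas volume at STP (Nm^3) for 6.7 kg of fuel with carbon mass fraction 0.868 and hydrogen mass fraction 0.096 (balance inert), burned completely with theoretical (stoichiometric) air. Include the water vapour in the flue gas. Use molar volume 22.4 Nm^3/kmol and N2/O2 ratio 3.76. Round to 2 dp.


Per kg fuel: CO2 = (C/12 kmol)*22.4 = (0.868/12)*22.4 = 1.62027 Nm^3
Per kg fuel: H2O = (H/2 kmol)*22.4 = (0.096/2)*22.4 = 1.07520 Nm^3
O2 needed per kg fuel = C/12 + H/4 = 0.868/12 + 0.096/4 = 0.09633333 kmol
Per kg fuel: N2 = O2*3.76*22.4 = 0.09633333*3.76*22.4 = 8.11358 Nm^3
Total per kg = 1.62027 + 1.07520 + 8.11358 = 10.80905 Nm^3
Total = 10.80905 * 6.7 = 72.42 Nm^3


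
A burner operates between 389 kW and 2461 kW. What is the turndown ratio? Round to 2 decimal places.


TDR = Q_max / Q_min
TDR = 2461 / 389 = 6.33


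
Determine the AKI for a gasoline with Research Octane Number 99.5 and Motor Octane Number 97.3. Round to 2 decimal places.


AKI = (RON + MON) / 2
AKI = (99.5 + 97.3) / 2
AKI = 196.8 / 2 = 98.40


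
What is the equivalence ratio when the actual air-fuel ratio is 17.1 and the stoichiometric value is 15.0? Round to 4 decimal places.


phi = AFR_stoich / AFR_actual
phi = 15.0 / 17.1 = 0.8772


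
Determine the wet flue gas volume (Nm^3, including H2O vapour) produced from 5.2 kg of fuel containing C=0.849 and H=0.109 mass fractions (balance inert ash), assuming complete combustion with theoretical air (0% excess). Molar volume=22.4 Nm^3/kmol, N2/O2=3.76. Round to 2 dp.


Per kg fuel: CO2 = (C/12 kmol)*22.4 = (0.849/12)*22.4 = 1.58480 Nm^3
Per kg fuel: H2O = (H/2 kmol)*22.4 = (0.109/2)*22.4 = 1.22080 Nm^3
O2 needed per kg fuel = C/12 + H/4 = 0.849/12 + 0.109/4 = 0.09800000 kmol
Per kg fuel: N2 = O2*3.76*22.4 = 0.09800000*3.76*22.4 = 8.25395 Nm^3
Total per kg = 1.58480 + 1.22080 + 8.25395 = 11.05955 Nm^3
Total = 11.05955 * 5.2 = 57.51 Nm^3


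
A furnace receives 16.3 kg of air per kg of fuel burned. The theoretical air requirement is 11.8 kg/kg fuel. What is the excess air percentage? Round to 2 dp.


Excess air = actual - stoichiometric = 16.3 - 11.8 = 4.50 kg/kg fuel
Excess air % = (excess / stoich) * 100 = (4.50 / 11.8) * 100 = 38.14%


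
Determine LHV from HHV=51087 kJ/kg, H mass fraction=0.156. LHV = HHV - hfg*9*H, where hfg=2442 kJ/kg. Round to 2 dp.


LHV = HHV - hfg * 9 * H
Water correction = 2442 * 9 * 0.156 = 3428.568 kJ/kg
LHV = 51087 - 3428.568 = 47658.43 kJ/kg


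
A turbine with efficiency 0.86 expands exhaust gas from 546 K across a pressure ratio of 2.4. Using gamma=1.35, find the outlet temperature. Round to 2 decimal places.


T_out = T_in * (1 - eta * (1 - PR^(-(gamma-1)/gamma)))
Exponent = -(1.35-1)/1.35 = -0.25925926
PR^exp = 2.4^(-0.25925926) = 0.79694200
Factor = 1 - 0.86*(1 - 0.79694200) = 0.82537012
T_out = 546 * 0.82537012 = 450.65 K


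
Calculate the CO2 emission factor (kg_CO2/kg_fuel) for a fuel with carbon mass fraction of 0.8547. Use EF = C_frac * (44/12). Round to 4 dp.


EF = C_frac * (M_CO2 / M_C)
EF = 0.8547 * (44/12)
EF = 0.8547 * 3.666667 = 3.1339 kg_CO2/kg_fuel


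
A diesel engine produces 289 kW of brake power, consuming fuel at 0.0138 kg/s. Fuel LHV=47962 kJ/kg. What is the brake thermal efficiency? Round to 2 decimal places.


eta_BTE = (BP / (mf * LHV)) * 100
Denominator = 0.0138 * 47962 = 661.8756 kW
eta_BTE = (289 / 661.8756) * 100 = 43.66%


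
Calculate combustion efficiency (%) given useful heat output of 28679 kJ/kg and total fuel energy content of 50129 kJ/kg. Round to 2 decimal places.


Efficiency = (Q_useful / Q_fuel) * 100
Efficiency = (28679 / 50129) * 100
Efficiency = 0.5721 * 100 = 57.21%


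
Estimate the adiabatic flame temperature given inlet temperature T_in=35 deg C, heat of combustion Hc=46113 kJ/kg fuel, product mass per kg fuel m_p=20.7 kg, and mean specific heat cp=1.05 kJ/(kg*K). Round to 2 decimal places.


T_ad = T_in + Hc / (m_p * cp)
Denominator = 20.7 * 1.05 = 21.7350
Temperature rise = 46113 / 21.7350 = 2121.60 K
T_ad = 35 + 2121.60 = 2156.60 deg C


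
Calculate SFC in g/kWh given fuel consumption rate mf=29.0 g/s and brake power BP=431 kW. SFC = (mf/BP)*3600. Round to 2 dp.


SFC = (mf / BP) * 3600
Rate = 29.0 / 431 = 0.067285 g/(s*kW)
SFC = 0.067285 * 3600 = 242.23 g/kWh


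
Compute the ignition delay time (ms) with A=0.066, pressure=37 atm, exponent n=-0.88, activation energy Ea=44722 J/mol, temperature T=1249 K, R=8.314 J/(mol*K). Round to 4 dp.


tau = A * P^n * exp(Ea/(R*T))
P^n = 37^(-0.88) = 0.04168526
Ea/(R*T) = 44722/(8.314*1249) = 4.306741
exp(Ea/(R*T)) = 74.198285
tau = 0.066 * 0.04168526 * 74.198285 = 0.2041 ms


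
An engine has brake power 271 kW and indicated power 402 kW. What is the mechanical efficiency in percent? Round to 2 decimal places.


eta_mech = (BP / IP) * 100
Ratio = 271 / 402 = 0.6741
eta_mech = 0.6741 * 100 = 67.41%


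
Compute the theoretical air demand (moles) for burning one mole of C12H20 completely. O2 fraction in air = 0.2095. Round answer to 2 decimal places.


Balanced combustion: C12H20 + 17 O2 -> 12 CO2 + 10 H2O
O2 needed = C + H/4 = 12 + 20/4 = 17.00 moles
Air moles = O2 / 0.2095 = 17.00 / 0.2095 = 81.15 moles air


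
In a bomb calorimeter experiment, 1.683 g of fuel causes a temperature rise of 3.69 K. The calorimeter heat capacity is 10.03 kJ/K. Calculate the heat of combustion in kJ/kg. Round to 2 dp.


Hc = C_cal * delta_T / m_fuel
Q_released = 10.03 * 3.69 = 37.0107 kJ
m_fuel = 1.683 g = 1.683/1000 kg = 0.001683 kg
Hc = 37.0107 / 0.001683 = 21990.91 kJ/kg


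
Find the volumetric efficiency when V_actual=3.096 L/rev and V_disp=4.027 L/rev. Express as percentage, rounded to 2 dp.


eta_v = (V_actual / V_disp) * 100
Ratio = 3.096 / 4.027 = 0.7688
eta_v = 0.7688 * 100 = 76.88%


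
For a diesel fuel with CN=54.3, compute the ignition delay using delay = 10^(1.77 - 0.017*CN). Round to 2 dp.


delay = 10^(1.77 - 0.017*CN)
Exponent = 1.77 - 0.017*54.3 = 0.8469
delay = 10^0.8469 = 7.03 ms


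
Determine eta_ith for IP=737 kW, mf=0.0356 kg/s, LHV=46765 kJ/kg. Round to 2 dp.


eta_ith = (IP / (mf * LHV)) * 100
Denominator = 0.0356 * 46765 = 1664.8340 kW
eta_ith = (737 / 1664.8340) * 100 = 44.27%


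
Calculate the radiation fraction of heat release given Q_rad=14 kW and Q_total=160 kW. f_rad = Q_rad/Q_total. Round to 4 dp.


f_rad = Q_rad / Q_total
f_rad = 14 / 160 = 0.0875


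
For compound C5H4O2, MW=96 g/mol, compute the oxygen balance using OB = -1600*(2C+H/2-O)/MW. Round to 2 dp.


OB = -1600 * (2C + H/2 - O) / MW
Inner = 2*5 + 4/2 - 2 = 10.00
OB = -1600 * 10.00 / 96 = -166.67%


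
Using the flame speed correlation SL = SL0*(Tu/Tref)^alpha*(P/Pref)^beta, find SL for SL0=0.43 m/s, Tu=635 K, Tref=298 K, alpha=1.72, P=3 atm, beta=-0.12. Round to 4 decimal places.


SL = SL0 * (Tu/Tref)^alpha * (P/Pref)^beta
T ratio = 635/298 = 2.13087248
(T ratio)^alpha = 2.13087248^1.72 = 3.673828
(P/Pref)^beta = 3^(-0.12) = 0.876487
SL = 0.43 * 3.673828 * 0.876487 = 1.3846 m/s


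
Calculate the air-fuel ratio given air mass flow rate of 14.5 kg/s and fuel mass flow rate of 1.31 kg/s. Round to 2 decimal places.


AFR = m_air / m_fuel
AFR = 14.5 / 1.31 = 11.07


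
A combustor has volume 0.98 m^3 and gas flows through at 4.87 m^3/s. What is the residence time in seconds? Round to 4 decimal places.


tau = V / Q_flow
tau = 0.98 / 4.87 = 0.2012 s


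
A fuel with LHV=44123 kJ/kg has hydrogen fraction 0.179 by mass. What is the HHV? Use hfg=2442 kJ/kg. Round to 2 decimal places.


HHV = LHV + hfg * 9 * H
Water addition = 2442 * 9 * 0.179 = 3934.062 kJ/kg
HHV = 44123 + 3934.062 = 48057.06 kJ/kg


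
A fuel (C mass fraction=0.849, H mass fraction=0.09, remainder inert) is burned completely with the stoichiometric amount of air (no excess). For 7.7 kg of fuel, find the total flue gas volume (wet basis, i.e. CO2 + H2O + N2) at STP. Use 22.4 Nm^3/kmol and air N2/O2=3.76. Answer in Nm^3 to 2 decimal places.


Per kg fuel: CO2 = (C/12 kmol)*22.4 = (0.849/12)*22.4 = 1.58480 Nm^3
Per kg fuel: H2O = (H/2 kmol)*22.4 = (0.09/2)*22.4 = 1.00800 Nm^3
O2 needed per kg fuel = C/12 + H/4 = 0.849/12 + 0.09/4 = 0.09325000 kmol
Per kg fuel: N2 = O2*3.76*22.4 = 0.09325000*3.76*22.4 = 7.85389 Nm^3
Total per kg = 1.58480 + 1.00800 + 7.85389 = 10.44669 Nm^3
Total = 10.44669 * 7.7 = 80.44 Nm^3


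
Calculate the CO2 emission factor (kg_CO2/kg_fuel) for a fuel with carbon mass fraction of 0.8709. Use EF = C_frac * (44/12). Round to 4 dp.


EF = C_frac * (M_CO2 / M_C)
EF = 0.8709 * (44/12)
EF = 0.8709 * 3.666667 = 3.1933 kg_CO2/kg_fuel


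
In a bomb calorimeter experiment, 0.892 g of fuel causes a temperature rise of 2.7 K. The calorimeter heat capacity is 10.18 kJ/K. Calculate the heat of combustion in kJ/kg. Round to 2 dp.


Hc = C_cal * delta_T / m_fuel
Q_released = 10.18 * 2.7 = 27.4860 kJ
m_fuel = 0.892 g = 0.892/1000 kg = 0.000892 kg
Hc = 27.4860 / 0.000892 = 30813.90 kJ/kg


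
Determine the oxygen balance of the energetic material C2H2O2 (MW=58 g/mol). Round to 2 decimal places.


OB = -1600 * (2C + H/2 - O) / MW
Inner = 2*2 + 2/2 - 2 = 3.00
OB = -1600 * 3.00 / 58 = -82.76%


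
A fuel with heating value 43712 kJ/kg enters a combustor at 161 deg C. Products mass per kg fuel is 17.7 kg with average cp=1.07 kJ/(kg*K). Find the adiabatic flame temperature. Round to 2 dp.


T_ad = T_in + Hc / (m_p * cp)
Denominator = 17.7 * 1.07 = 18.9390
Temperature rise = 43712 / 18.9390 = 2308.04 K
T_ad = 161 + 2308.04 = 2469.04 deg C


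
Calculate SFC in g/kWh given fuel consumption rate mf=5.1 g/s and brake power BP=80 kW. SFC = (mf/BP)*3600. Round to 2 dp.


SFC = (mf / BP) * 3600
Rate = 5.1 / 80 = 0.063750 g/(s*kW)
SFC = 0.063750 * 3600 = 229.50 g/kWh


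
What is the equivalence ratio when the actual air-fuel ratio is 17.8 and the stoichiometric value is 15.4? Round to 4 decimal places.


phi = AFR_stoich / AFR_actual
phi = 15.4 / 17.8 = 0.8652


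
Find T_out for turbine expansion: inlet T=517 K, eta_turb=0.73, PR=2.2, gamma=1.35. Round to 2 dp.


T_out = T_in * (1 - eta * (1 - PR^(-(gamma-1)/gamma)))
Exponent = -(1.35-1)/1.35 = -0.25925926
PR^exp = 2.2^(-0.25925926) = 0.81512413
Factor = 1 - 0.73*(1 - 0.81512413) = 0.86504061
T_out = 517 * 0.86504061 = 447.23 K


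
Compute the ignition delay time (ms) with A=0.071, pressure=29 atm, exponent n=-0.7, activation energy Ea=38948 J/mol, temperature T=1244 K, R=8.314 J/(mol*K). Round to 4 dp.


tau = A * P^n * exp(Ea/(R*T))
P^n = 29^(-0.7) = 0.09469377
Ea/(R*T) = 38948/(8.314*1244) = 3.765778
exp(Ea/(R*T)) = 43.197318
tau = 0.071 * 0.09469377 * 43.197318 = 0.2904 ms


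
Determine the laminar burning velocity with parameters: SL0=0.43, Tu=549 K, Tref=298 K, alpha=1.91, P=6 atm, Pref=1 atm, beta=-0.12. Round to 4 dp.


SL = SL0 * (Tu/Tref)^alpha * (P/Pref)^beta
T ratio = 549/298 = 1.84228188
(T ratio)^alpha = 1.84228188^1.91 = 3.212404
(P/Pref)^beta = 6^(-0.12) = 0.806532
SL = 0.43 * 3.212404 * 0.806532 = 1.1141 m/s


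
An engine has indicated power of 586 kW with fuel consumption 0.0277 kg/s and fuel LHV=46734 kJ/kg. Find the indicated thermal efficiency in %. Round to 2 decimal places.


eta_ith = (IP / (mf * LHV)) * 100
Denominator = 0.0277 * 46734 = 1294.5318 kW
eta_ith = (586 / 1294.5318) * 100 = 45.27%


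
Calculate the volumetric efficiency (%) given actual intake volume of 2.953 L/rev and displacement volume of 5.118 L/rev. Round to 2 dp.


eta_v = (V_actual / V_disp) * 100
Ratio = 2.953 / 5.118 = 0.5770
eta_v = 0.5770 * 100 = 57.70%


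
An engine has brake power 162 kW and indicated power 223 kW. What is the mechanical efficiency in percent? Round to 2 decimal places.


eta_mech = (BP / IP) * 100
Ratio = 162 / 223 = 0.7265
eta_mech = 0.7265 * 100 = 72.65%


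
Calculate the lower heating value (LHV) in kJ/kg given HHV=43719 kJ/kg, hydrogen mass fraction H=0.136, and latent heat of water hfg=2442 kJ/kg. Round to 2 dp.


LHV = HHV - hfg * 9 * H
Water correction = 2442 * 9 * 0.136 = 2989.008 kJ/kg
LHV = 43719 - 2989.008 = 40729.99 kJ/kg


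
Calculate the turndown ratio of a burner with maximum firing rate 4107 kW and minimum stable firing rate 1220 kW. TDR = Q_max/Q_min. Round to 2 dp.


TDR = Q_max / Q_min
TDR = 4107 / 1220 = 3.37


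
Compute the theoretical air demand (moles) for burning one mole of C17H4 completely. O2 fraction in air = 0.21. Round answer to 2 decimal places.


Balanced combustion: C17H4 + 18 O2 -> 17 CO2 + 2 H2O
O2 needed = C + H/4 = 17 + 4/4 = 18.00 moles
Air moles = O2 / 0.21 = 18.00 / 0.21 = 85.71 moles air


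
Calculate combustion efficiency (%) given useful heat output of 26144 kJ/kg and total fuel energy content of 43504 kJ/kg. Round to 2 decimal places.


Efficiency = (Q_useful / Q_fuel) * 100
Efficiency = (26144 / 43504) * 100
Efficiency = 0.6010 * 100 = 60.10%


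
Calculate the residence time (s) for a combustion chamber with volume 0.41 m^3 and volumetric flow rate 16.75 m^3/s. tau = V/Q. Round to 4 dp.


tau = V / Q_flow
tau = 0.41 / 16.75 = 0.0245 s


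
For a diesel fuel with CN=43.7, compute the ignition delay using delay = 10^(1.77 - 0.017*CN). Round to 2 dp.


delay = 10^(1.77 - 0.017*CN)
Exponent = 1.77 - 0.017*43.7 = 1.0271
delay = 10^1.0271 = 10.64 ms


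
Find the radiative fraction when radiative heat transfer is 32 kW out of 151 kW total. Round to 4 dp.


f_rad = Q_rad / Q_total
f_rad = 32 / 151 = 0.2119


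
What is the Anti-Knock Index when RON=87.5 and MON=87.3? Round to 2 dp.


AKI = (RON + MON) / 2
AKI = (87.5 + 87.3) / 2
AKI = 174.8 / 2 = 87.40


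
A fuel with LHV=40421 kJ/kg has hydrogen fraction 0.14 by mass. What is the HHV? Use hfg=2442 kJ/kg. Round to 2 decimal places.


HHV = LHV + hfg * 9 * H
Water addition = 2442 * 9 * 0.14 = 3076.920 kJ/kg
HHV = 40421 + 3076.920 = 43497.92 kJ/kg


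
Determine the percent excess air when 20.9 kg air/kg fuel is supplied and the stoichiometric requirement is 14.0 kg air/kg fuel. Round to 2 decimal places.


Excess air = actual - stoichiometric = 20.9 - 14.0 = 6.90 kg/kg fuel
Excess air % = (excess / stoich) * 100 = (6.90 / 14.0) * 100 = 49.29%


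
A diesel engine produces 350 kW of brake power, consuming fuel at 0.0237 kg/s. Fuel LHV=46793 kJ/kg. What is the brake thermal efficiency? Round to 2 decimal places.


eta_BTE = (BP / (mf * LHV)) * 100
Denominator = 0.0237 * 46793 = 1108.9941 kW
eta_BTE = (350 / 1108.9941) * 100 = 31.56%


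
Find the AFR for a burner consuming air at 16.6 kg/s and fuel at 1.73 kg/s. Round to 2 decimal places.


AFR = m_air / m_fuel
AFR = 16.6 / 1.73 = 9.60


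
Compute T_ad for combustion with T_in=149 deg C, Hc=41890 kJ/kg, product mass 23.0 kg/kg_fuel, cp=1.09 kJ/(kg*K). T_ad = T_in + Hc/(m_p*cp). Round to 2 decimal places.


T_ad = T_in + Hc / (m_p * cp)
Denominator = 23.0 * 1.09 = 25.0700
Temperature rise = 41890 / 25.0700 = 1670.92 K
T_ad = 149 + 1670.92 = 1819.92 deg C


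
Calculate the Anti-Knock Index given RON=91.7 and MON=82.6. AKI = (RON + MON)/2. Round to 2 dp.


AKI = (RON + MON) / 2
AKI = (91.7 + 82.6) / 2
AKI = 174.3 / 2 = 87.15


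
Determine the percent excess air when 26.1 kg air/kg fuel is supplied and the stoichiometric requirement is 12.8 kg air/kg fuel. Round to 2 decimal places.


Excess air = actual - stoichiometric = 26.1 - 12.8 = 13.30 kg/kg fuel
Excess air % = (excess / stoich) * 100 = (13.30 / 12.8) * 100 = 103.91%


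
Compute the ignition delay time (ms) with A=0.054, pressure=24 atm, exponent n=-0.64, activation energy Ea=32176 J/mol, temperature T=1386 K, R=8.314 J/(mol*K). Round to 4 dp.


tau = A * P^n * exp(Ea/(R*T))
P^n = 24^(-0.64) = 0.13081719
Ea/(R*T) = 32176/(8.314*1386) = 2.792279
exp(Ea/(R*T)) = 16.318166
tau = 0.054 * 0.13081719 * 16.318166 = 0.1153 ms


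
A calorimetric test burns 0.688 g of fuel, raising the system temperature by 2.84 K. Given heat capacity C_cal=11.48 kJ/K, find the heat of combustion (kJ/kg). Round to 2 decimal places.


Hc = C_cal * delta_T / m_fuel
Q_released = 11.48 * 2.84 = 32.6032 kJ
m_fuel = 0.688 g = 0.688/1000 kg = 0.000688 kg
Hc = 32.6032 / 0.000688 = 47388.37 kJ/kg


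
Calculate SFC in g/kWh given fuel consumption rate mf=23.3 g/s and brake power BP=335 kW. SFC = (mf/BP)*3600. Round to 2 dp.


SFC = (mf / BP) * 3600
Rate = 23.3 / 335 = 0.069552 g/(s*kW)
SFC = 0.069552 * 3600 = 250.39 g/kWh


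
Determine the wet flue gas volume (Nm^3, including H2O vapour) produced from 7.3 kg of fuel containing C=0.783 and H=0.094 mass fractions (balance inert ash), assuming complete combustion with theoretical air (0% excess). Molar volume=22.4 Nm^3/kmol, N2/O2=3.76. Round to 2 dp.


Per kg fuel: CO2 = (C/12 kmol)*22.4 = (0.783/12)*22.4 = 1.46160 Nm^3
Per kg fuel: H2O = (H/2 kmol)*22.4 = (0.094/2)*22.4 = 1.05280 Nm^3
O2 needed per kg fuel = C/12 + H/4 = 0.783/12 + 0.094/4 = 0.08875000 kmol
Per kg fuel: N2 = O2*3.76*22.4 = 0.08875000*3.76*22.4 = 7.47488 Nm^3
Total per kg = 1.46160 + 1.05280 + 7.47488 = 9.98928 Nm^3
Total = 9.98928 * 7.3 = 72.92 Nm^3


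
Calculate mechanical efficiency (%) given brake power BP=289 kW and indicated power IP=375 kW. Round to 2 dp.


eta_mech = (BP / IP) * 100
Ratio = 289 / 375 = 0.7707
eta_mech = 0.7707 * 100 = 77.07%


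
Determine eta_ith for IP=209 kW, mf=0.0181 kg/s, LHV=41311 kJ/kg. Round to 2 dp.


eta_ith = (IP / (mf * LHV)) * 100
Denominator = 0.0181 * 41311 = 747.7291 kW
eta_ith = (209 / 747.7291) * 100 = 27.95%


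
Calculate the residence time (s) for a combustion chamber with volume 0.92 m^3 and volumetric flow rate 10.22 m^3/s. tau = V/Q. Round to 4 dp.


tau = V / Q_flow
tau = 0.92 / 10.22 = 0.0900 s


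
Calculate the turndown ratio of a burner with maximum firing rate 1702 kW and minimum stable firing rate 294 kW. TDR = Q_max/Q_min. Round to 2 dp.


TDR = Q_max / Q_min
TDR = 1702 / 294 = 5.79


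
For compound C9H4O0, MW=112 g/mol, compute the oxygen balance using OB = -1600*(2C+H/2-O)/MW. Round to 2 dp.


OB = -1600 * (2C + H/2 - O) / MW
Inner = 2*9 + 4/2 - 0 = 20.00
OB = -1600 * 20.00 / 112 = -285.71%


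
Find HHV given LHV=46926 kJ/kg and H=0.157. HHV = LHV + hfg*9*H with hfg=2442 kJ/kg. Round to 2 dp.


HHV = LHV + hfg * 9 * H
Water addition = 2442 * 9 * 0.157 = 3450.546 kJ/kg
HHV = 46926 + 3450.546 = 50376.55 kJ/kg


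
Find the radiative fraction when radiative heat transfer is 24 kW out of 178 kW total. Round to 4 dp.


f_rad = Q_rad / Q_total
f_rad = 24 / 178 = 0.1348


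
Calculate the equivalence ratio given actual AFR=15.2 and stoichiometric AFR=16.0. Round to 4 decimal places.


phi = AFR_stoich / AFR_actual
phi = 16.0 / 15.2 = 1.0526


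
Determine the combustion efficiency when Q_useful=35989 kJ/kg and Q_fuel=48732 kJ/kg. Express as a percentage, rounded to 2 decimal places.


Efficiency = (Q_useful / Q_fuel) * 100
Efficiency = (35989 / 48732) * 100
Efficiency = 0.7385 * 100 = 73.85%


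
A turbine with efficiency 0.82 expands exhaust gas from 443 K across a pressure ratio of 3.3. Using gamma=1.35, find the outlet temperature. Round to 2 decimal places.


T_out = T_in * (1 - eta * (1 - PR^(-(gamma-1)/gamma)))
Exponent = -(1.35-1)/1.35 = -0.25925926
PR^exp = 3.3^(-0.25925926) = 0.73378775
Factor = 1 - 0.82*(1 - 0.73378775) = 0.78170596
T_out = 443 * 0.78170596 = 346.30 K


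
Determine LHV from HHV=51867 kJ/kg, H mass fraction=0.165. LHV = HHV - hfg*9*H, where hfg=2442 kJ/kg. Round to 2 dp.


LHV = HHV - hfg * 9 * H
Water correction = 2442 * 9 * 0.165 = 3626.370 kJ/kg
LHV = 51867 - 3626.370 = 48240.63 kJ/kg


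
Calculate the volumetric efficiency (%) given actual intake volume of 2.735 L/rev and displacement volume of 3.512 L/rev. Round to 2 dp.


eta_v = (V_actual / V_disp) * 100
Ratio = 2.735 / 3.512 = 0.7788
eta_v = 0.7788 * 100 = 77.88%


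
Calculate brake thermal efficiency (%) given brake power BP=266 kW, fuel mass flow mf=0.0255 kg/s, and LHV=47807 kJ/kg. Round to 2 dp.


eta_BTE = (BP / (mf * LHV)) * 100
Denominator = 0.0255 * 47807 = 1219.0785 kW
eta_BTE = (266 / 1219.0785) * 100 = 21.82%


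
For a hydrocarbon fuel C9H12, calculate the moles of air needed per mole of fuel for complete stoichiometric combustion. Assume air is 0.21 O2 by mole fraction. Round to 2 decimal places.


Balanced combustion: C9H12 + 12 O2 -> 9 CO2 + 6 H2O
O2 needed = C + H/4 = 9 + 12/4 = 12.00 moles
Air moles = O2 / 0.21 = 12.00 / 0.21 = 57.14 moles air


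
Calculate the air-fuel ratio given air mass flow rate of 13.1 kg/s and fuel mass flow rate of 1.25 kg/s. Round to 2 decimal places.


AFR = m_air / m_fuel
AFR = 13.1 / 1.25 = 10.48


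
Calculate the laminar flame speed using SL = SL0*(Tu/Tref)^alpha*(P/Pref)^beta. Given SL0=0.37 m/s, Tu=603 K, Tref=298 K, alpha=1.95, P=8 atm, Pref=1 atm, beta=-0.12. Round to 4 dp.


SL = SL0 * (Tu/Tref)^alpha * (P/Pref)^beta
T ratio = 603/298 = 2.02348993
(T ratio)^alpha = 2.02348993^1.95 = 3.952729
(P/Pref)^beta = 8^(-0.12) = 0.779165
SL = 0.37 * 3.952729 * 0.779165 = 1.1395 m/s


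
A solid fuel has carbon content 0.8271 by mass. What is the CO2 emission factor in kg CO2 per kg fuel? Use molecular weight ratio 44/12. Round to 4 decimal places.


EF = C_frac * (M_CO2 / M_C)
EF = 0.8271 * (44/12)
EF = 0.8271 * 3.666667 = 3.0327 kg_CO2/kg_fuel


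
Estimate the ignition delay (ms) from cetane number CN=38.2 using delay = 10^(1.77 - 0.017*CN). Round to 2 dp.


delay = 10^(1.77 - 0.017*CN)
Exponent = 1.77 - 0.017*38.2 = 1.1206
delay = 10^1.1206 = 13.20 ms


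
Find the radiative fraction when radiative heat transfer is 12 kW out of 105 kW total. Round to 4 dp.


f_rad = Q_rad / Q_total
f_rad = 12 / 105 = 0.1143


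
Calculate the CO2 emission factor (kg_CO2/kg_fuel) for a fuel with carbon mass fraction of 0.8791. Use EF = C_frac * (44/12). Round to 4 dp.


EF = C_frac * (M_CO2 / M_C)
EF = 0.8791 * (44/12)
EF = 0.8791 * 3.666667 = 3.2234 kg_CO2/kg_fuel


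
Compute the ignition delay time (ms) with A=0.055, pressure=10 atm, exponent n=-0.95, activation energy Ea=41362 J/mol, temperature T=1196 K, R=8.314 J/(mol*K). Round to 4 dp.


tau = A * P^n * exp(Ea/(R*T))
P^n = 10^(-0.95) = 0.11220185
Ea/(R*T) = 41362/(8.314*1196) = 4.159684
exp(Ea/(R*T)) = 64.051274
tau = 0.055 * 0.11220185 * 64.051274 = 0.3953 ms


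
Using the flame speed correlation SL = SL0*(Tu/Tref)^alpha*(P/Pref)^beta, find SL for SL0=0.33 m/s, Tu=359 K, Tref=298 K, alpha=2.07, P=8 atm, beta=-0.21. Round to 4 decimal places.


SL = SL0 * (Tu/Tref)^alpha * (P/Pref)^beta
T ratio = 359/298 = 1.20469799
(T ratio)^alpha = 1.20469799^2.07 = 1.470340
(P/Pref)^beta = 8^(-0.21) = 0.646176
SL = 0.33 * 1.470340 * 0.646176 = 0.3135 m/s


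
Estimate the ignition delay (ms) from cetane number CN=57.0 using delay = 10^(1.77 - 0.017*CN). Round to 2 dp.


delay = 10^(1.77 - 0.017*CN)
Exponent = 1.77 - 0.017*57.0 = 0.8010
delay = 10^0.8010 = 6.32 ms


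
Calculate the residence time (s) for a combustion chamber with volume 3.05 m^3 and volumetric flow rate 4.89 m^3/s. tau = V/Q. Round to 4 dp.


tau = V / Q_flow
tau = 3.05 / 4.89 = 0.6237 s


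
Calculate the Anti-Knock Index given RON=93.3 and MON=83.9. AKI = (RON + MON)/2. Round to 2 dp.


AKI = (RON + MON) / 2
AKI = (93.3 + 83.9) / 2
AKI = 177.2 / 2 = 88.60


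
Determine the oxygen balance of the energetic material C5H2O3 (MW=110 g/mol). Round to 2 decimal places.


OB = -1600 * (2C + H/2 - O) / MW
Inner = 2*5 + 2/2 - 3 = 8.00
OB = -1600 * 8.00 / 110 = -116.36%


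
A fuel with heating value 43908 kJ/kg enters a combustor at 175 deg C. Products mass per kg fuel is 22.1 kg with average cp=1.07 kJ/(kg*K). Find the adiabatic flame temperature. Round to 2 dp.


T_ad = T_in + Hc / (m_p * cp)
Denominator = 22.1 * 1.07 = 23.6470
Temperature rise = 43908 / 23.6470 = 1856.81 K
T_ad = 175 + 1856.81 = 2031.81 deg C


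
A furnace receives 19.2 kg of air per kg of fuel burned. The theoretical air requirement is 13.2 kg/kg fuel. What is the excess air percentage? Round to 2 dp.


Excess air = actual - stoichiometric = 19.2 - 13.2 = 6.00 kg/kg fuel
Excess air % = (excess / stoich) * 100 = (6.00 / 13.2) * 100 = 45.45%


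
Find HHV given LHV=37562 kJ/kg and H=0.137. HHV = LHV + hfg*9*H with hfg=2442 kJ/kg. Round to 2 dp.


HHV = LHV + hfg * 9 * H
Water addition = 2442 * 9 * 0.137 = 3010.986 kJ/kg
HHV = 37562 + 3010.986 = 40572.99 kJ/kg


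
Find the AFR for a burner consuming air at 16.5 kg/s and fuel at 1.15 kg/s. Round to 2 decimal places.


AFR = m_air / m_fuel
AFR = 16.5 / 1.15 = 14.35


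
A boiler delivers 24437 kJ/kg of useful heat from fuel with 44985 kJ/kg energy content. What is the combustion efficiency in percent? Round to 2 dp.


Efficiency = (Q_useful / Q_fuel) * 100
Efficiency = (24437 / 44985) * 100
Efficiency = 0.5432 * 100 = 54.32%


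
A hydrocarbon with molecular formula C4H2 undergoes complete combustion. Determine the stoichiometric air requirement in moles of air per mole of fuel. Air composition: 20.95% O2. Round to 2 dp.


Balanced combustion: C4H2 + 4.5 O2 -> 4 CO2 + 1 H2O
O2 needed = C + H/4 = 4 + 2/4 = 4.50 moles
Air moles = O2 / 0.2095 = 4.50 / 0.2095 = 21.48 moles air


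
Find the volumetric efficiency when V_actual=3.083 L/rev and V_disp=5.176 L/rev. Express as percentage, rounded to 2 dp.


eta_v = (V_actual / V_disp) * 100
Ratio = 3.083 / 5.176 = 0.5956
eta_v = 0.5956 * 100 = 59.56%


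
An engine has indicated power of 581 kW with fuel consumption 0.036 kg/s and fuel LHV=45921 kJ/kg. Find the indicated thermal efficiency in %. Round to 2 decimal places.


eta_ith = (IP / (mf * LHV)) * 100
Denominator = 0.036 * 45921 = 1653.1560 kW
eta_ith = (581 / 1653.1560) * 100 = 35.14%


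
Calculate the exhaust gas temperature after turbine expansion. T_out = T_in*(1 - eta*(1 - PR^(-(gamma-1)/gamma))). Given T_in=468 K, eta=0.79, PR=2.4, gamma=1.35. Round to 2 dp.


T_out = T_in * (1 - eta * (1 - PR^(-(gamma-1)/gamma)))
Exponent = -(1.35-1)/1.35 = -0.25925926
PR^exp = 2.4^(-0.25925926) = 0.79694200
Factor = 1 - 0.79*(1 - 0.79694200) = 0.83958418
T_out = 468 * 0.83958418 = 392.93 K


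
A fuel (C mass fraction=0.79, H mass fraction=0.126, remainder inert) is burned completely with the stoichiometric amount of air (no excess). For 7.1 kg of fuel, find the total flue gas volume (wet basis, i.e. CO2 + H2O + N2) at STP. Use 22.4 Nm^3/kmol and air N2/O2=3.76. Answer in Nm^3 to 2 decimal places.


Per kg fuel: CO2 = (C/12 kmol)*22.4 = (0.79/12)*22.4 = 1.47467 Nm^3
Per kg fuel: H2O = (H/2 kmol)*22.4 = (0.126/2)*22.4 = 1.41120 Nm^3
O2 needed per kg fuel = C/12 + H/4 = 0.79/12 + 0.126/4 = 0.09733333 kmol
Per kg fuel: N2 = O2*3.76*22.4 = 0.09733333*3.76*22.4 = 8.19780 Nm^3
Total per kg = 1.47467 + 1.41120 + 8.19780 = 11.08367 Nm^3
Total = 11.08367 * 7.1 = 78.69 Nm^3


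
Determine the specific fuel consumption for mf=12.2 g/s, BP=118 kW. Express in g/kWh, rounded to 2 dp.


SFC = (mf / BP) * 3600
Rate = 12.2 / 118 = 0.103390 g/(s*kW)
SFC = 0.103390 * 3600 = 372.20 g/kWh


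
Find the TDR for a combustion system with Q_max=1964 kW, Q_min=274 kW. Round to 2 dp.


TDR = Q_max / Q_min
TDR = 1964 / 274 = 7.17


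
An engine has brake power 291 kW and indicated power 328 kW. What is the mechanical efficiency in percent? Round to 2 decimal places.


eta_mech = (BP / IP) * 100
Ratio = 291 / 328 = 0.8872
eta_mech = 0.8872 * 100 = 88.72%


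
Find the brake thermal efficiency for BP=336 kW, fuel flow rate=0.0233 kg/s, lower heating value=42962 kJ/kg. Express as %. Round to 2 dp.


eta_BTE = (BP / (mf * LHV)) * 100
Denominator = 0.0233 * 42962 = 1001.0146 kW
eta_BTE = (336 / 1001.0146) * 100 = 33.57%


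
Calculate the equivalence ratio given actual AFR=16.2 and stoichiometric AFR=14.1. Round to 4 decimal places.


phi = AFR_stoich / AFR_actual
phi = 14.1 / 16.2 = 0.8704


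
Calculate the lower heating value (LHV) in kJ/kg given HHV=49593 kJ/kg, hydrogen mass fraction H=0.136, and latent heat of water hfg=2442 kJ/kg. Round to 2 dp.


LHV = HHV - hfg * 9 * H
Water correction = 2442 * 9 * 0.136 = 2989.008 kJ/kg
LHV = 49593 - 2989.008 = 46603.99 kJ/kg


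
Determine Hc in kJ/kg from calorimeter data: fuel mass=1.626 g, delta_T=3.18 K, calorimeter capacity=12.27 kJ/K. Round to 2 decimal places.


Hc = C_cal * delta_T / m_fuel
Q_released = 12.27 * 3.18 = 39.0186 kJ
m_fuel = 1.626 g = 1.626/1000 kg = 0.001626 kg
Hc = 39.0186 / 0.001626 = 23996.68 kJ/kg


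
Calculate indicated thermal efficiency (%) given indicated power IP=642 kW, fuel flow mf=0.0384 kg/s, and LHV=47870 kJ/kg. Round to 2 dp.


eta_ith = (IP / (mf * LHV)) * 100
Denominator = 0.0384 * 47870 = 1838.2080 kW
eta_ith = (642 / 1838.2080) * 100 = 34.93%


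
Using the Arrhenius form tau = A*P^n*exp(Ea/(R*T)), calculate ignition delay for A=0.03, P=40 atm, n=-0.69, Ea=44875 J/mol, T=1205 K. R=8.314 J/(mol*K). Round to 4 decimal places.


tau = A * P^n * exp(Ea/(R*T))
P^n = 40^(-0.69) = 0.07844741
Ea/(R*T) = 44875/(8.314*1205) = 4.479272
exp(Ea/(R*T)) = 88.170424
tau = 0.03 * 0.07844741 * 88.170424 = 0.2075 ms


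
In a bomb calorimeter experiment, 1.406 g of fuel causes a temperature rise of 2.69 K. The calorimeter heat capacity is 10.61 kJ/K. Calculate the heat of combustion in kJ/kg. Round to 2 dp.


Hc = C_cal * delta_T / m_fuel
Q_released = 10.61 * 2.69 = 28.5409 kJ
m_fuel = 1.406 g = 1.406/1000 kg = 0.001406 kg
Hc = 28.5409 / 0.001406 = 20299.36 kJ/kg


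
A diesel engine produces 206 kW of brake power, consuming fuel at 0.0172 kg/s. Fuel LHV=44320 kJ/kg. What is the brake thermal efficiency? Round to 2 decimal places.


eta_BTE = (BP / (mf * LHV)) * 100
Denominator = 0.0172 * 44320 = 762.3040 kW
eta_BTE = (206 / 762.3040) * 100 = 27.02%


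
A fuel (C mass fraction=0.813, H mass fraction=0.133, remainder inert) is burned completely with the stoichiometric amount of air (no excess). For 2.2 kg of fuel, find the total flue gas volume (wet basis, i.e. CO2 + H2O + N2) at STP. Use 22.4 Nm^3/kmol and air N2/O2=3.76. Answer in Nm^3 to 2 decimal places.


Per kg fuel: CO2 = (C/12 kmol)*22.4 = (0.813/12)*22.4 = 1.51760 Nm^3
Per kg fuel: H2O = (H/2 kmol)*22.4 = (0.133/2)*22.4 = 1.48960 Nm^3
O2 needed per kg fuel = C/12 + H/4 = 0.813/12 + 0.133/4 = 0.10100000 kmol
Per kg fuel: N2 = O2*3.76*22.4 = 0.10100000*3.76*22.4 = 8.50662 Nm^3
Total per kg = 1.51760 + 1.48960 + 8.50662 = 11.51382 Nm^3
Total = 11.51382 * 2.2 = 25.33 Nm^3


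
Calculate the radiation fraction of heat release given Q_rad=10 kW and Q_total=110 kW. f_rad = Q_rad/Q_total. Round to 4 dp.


f_rad = Q_rad / Q_total
f_rad = 10 / 110 = 0.0909


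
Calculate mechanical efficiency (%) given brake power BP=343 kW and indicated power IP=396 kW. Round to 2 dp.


eta_mech = (BP / IP) * 100
Ratio = 343 / 396 = 0.8662
eta_mech = 0.8662 * 100 = 86.62%


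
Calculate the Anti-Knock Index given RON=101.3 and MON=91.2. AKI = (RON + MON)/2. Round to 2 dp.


AKI = (RON + MON) / 2
AKI = (101.3 + 91.2) / 2
AKI = 192.5 / 2 = 96.25


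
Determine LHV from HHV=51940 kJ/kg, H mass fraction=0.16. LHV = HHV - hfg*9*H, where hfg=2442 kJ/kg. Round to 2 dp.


LHV = HHV - hfg * 9 * H
Water correction = 2442 * 9 * 0.16 = 3516.480 kJ/kg
LHV = 51940 - 3516.480 = 48423.52 kJ/kg


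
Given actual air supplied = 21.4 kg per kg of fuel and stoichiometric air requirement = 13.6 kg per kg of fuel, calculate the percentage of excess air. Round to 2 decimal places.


Excess air = actual - stoichiometric = 21.4 - 13.6 = 7.80 kg/kg fuel
Excess air % = (excess / stoich) * 100 = (7.80 / 13.6) * 100 = 57.35%


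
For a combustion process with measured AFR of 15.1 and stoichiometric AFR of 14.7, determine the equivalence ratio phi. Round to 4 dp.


phi = AFR_stoich / AFR_actual
phi = 14.7 / 15.1 = 0.9735
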